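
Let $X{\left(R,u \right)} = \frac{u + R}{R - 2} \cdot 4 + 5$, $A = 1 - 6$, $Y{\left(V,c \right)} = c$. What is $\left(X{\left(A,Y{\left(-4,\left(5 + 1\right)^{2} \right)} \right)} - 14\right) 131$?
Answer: $- \frac{24497}{7} \approx -3499.6$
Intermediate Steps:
$A = -5$ ($A = 1 - 6 = -5$)
$X{\left(R,u \right)} = 5 + \frac{4 \left(R + u\right)}{-2 + R}$ ($X{\left(R,u \right)} = \frac{R + u}{-2 + R} 4 + 5 = \frac{4 \left(R + u\right)}{-2 + R} + 5 = 5 + \frac{4 \left(R + u\right)}{-2 + R}$)
$\left(X{\left(A,Y{\left(-4,\left(5 + 1\right)^{2} \right)} \right)} - 14\right) 131 = \left(\frac{-10 + 4 \left(5 + 1\right)^{2} + 9 \left(-5\right)}{-2 - 5} - 14\right) 131 = \left(\frac{-10 + 4 \cdot 6^{2} - 45}{-7} - 14\right) 131 = \left(- \frac{-10 + 4 \cdot 36 - 45}{7} - 14\right) 131 = \left(- \frac{-10 + 144 - 45}{7} - 14\right) 131 = \left(\left(- \frac{1}{7}\right) 89 - 14\right) 131 = \left(- \frac{89}{7} - 14\right) 131 = \left(- \frac{187}{7}\right) 131 = - \frac{24497}{7}$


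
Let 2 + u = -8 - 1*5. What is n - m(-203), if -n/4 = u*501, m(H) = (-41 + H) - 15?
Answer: 30319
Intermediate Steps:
u = -15 (u = -2 + (-8 - 1*5) = -2 + (-8 - 5) = -2 - 13 = -15)
m(H) = -56 + H
n = 30060 (n = -(-60)*501 = -4*(-7515) = 30060)
n - m(-203) = 30060 - (-56 - 203) = 30060 - 1*(-259) = 30060 + 259 = 30319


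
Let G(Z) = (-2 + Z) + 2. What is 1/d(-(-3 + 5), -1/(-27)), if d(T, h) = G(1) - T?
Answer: ⅓ ≈ 0.33333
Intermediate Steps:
G(Z) = Z
d(T, h) = 1 - T
1/d(-(-3 + 5), -1/(-27)) = 1/(1 - (-1)*(-3 + 5)) = 1/(1 - (-1)*2) = 1/(1 - 1*(-2)) = 1/(1 + 2) = 1/3 = ⅓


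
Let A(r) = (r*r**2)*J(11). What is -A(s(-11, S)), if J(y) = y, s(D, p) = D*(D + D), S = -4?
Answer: -155897368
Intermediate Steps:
s(D, p) = 2*D**2 (s(D, p) = D*(2*D) = 2*D**2)
A(r) = 11*r**3 (A(r) = (r*r**2)*11 = r**3*11 = 11*r**3)
-A(s(-11, S)) = -11*(2*(-11)**2)**3 = -11*(2*121)**3 = -11*242**3 = -11*14172488 = -1*155897368 = -155897368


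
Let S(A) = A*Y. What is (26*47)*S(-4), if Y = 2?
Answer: -9776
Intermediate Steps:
S(A) = 2*A (S(A) = A*2 = 2*A)
(26*47)*S(-4) = (26*47)*(2*(-4)) = 1222*(-8) = -9776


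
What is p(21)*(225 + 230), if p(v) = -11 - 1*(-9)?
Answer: -910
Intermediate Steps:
p(v) = -2 (p(v) = -11 + 9 = -2)
p(21)*(225 + 230) = -2*(225 + 230) = -2*455 = -910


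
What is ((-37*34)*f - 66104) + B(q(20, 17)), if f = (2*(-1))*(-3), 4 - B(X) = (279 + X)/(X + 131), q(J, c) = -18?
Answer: -8322485/113 ≈ -73650.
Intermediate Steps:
B(X) = 4 - (279 + X)/(131 + X) (B(X) = 4 - (279 + X)/(X + 131) = 4 - (279 + X)/(131 + X))
f = 6 (f = -2*(-3) = 6)
((-37*34)*f - 66104) + B(q(20, 17)) = (-37*34*6 - 66104) + (245 + 3*(-18))/(131 - 18) = (-1258*6 - 66104) + (245 - 54)/113 = (-7548 - 66104) + (1/113)*191 = -73652 + 191/113 = -8322485/113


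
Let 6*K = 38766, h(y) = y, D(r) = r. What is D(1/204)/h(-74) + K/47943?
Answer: 4642253/34464168 ≈ 0.13470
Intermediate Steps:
K = 6461 (K = (⅙)*38766 = 6461)
D(1/204)/h(-74) + K/47943 = 1/(204*(-74)) + 6461/47943 = (1/204)*(-1/74) + 6461*(1/47943) = -1/15096 + 923/6849 = 4642253/34464168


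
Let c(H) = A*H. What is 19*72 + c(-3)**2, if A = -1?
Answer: 1377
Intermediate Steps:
c(H) = -H
19*72 + c(-3)**2 = 19*72 + (-1*(-3))**2 = 1368 + 3**2 = 1368 + 9 = 1377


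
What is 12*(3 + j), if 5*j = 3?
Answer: 216/5 ≈ 43.200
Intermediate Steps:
j = ⅗ (j = (⅕)*3 = ⅗ ≈ 0.60000)
12*(3 + j) = 12*(3 + ⅗) = 12*(18/5) = 216/5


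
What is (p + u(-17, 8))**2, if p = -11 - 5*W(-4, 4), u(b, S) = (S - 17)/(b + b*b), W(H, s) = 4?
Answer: 71250481/73984 ≈ 963.05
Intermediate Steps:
u(b, S) = (-17 + S)/(b + b**2)
p = -31 (p = -11 - 5*4 = -11 - 20 = -31)
(p + u(-17, 8))**2 = (-31 + (-17 + 8)/((-17)*(1 - 17)))**2 = (-31 - 1/17*(-9)/(-16))**2 = (-31 - 1/17*(-1/16)*(-9))**2 = (-31 - 9/272)**2 = (-8441/272)**2 = 71250481/73984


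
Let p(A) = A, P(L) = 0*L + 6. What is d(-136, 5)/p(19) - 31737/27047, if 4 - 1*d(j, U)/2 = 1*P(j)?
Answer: -711191/513893 ≈ -1.3839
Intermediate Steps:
P(L) = 6 (P(L) = 0 + 6 = 6)
d(j, U) = -4 (d(j, U) = 8 - 2*6 = 8 - 12 = -4)
d(-136, 5)/p(19) - 31737/27047 = -4/19 - 31737/27047 = -711191/513893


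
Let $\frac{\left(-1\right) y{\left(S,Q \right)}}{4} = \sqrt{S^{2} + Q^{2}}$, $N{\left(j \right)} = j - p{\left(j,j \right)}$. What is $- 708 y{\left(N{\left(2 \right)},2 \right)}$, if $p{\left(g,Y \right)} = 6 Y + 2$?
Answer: $5664 \sqrt{37} \approx 34453.0$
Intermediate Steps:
$p{\left(g,Y \right)} = 2 + 6 Y$
$N{\left(j \right)} = -2 - 5 j$ ($N{\left(j \right)} = j - \left(2 + 6 j\right) = -2 - 5 j$)
$y{\left(S,Q \right)} = - 4 \sqrt{Q^{2} + S^{2}}$ ($y{\left(S,Q \right)} = - 4 \sqrt{S^{2} + Q^{2}} = - 4 \sqrt{Q^{2} + S^{2}}$)
$- 708 y{\left(N{\left(2 \right)},2 \right)} = - 708 \left(- 4 \sqrt{2^{2} + \left(-2 - 10\right)^{2}}\right) = - 708 \left(- 4 \sqrt{4 + \left(-2 - 10\right)^{2}}\right) = - 708 \left(- 4 \sqrt{4 + \left(-12\right)^{2}}\right) = - 708 \left(- 4 \sqrt{4 + 144}\right) = - 708 \left(- 4 \sqrt{148}\right) = - 708 \left(- 4 \cdot 2 \sqrt{37}\right) = - 708 \left(- 8 \sqrt{37}\right) = 5664 \sqrt{37}$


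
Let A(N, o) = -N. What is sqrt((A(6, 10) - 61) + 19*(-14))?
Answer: 3*I*sqrt(37) ≈ 18.248*I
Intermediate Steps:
sqrt((A(6, 10) - 61) + 19*(-14)) = sqrt((-1*6 - 61) + 19*(-14)) = sqrt((-6 - 61) - 266) = sqrt(-67 - 266) = sqrt(-333) = 3*I*sqrt(37)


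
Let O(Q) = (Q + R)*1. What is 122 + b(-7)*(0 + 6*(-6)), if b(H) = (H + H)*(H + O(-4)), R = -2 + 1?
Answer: -5926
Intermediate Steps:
R = -1
O(Q) = -1 + Q (O(Q) = (Q - 1)*1 = (-1 + Q)*1 = -1 + Q)
b(H) = 2*H*(-5 + H) (b(H) = (H + H)*(H + (-1 - 4)) = (2*H)*(H - 5) = (2*H)*(-5 + H) = 2*H*(-5 + H))
122 + b(-7)*(0 + 6*(-6)) = 122 + (2*(-7)*(-5 - 7))*(0 + 6*(-6)) = 122 + (2*(-7)*(-12))*(0 - 36) = 122 + 168*(-36) = 122 - 6048 = -5926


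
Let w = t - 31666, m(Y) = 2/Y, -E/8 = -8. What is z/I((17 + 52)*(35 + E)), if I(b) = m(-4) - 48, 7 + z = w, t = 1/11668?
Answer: 369560563/565898 ≈ 653.05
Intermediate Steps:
E = 64 (E = -8*(-8) = 64)
t = 1/11668 ≈ 8.5704e-5
w = -369478887/11668 (w = 1/11668 - 31666 = -369478887/11668 ≈ -31666.)
z = -369560563/11668 (z = -7 - 369478887/11668 = -369560563/11668 ≈ -31673.)
I(b) = -97/2 (I(b) = 2/(-4) - 48 = 2*(-¼) - 48 = -½ - 48 = -97/2)
z/I((17 + 52)*(35 + E)) = -369560563/(11668*(-97/2)) = -369560563/11668*(-2/97) = 369560563/565898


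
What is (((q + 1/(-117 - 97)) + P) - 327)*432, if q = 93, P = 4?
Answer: -10631736/107 ≈ -99362.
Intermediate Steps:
(((q + 1/(-117 - 97)) + P) - 327)*432 = (((93 + 1/(-117 - 97)) + 4) - 327)*432 = (((93 + 1/(-214)) + 4) - 327)*432 = (((93 - 1/214) + 4) - 327)*432 = ((19901/214 + 4) - 327)*432 = (20757/214 - 327)*432 = -49221/214*432 = -10631736/107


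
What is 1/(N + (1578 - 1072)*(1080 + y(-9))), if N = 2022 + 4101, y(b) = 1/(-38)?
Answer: 19/10499204 ≈ 1.8097e-6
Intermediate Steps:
y(b) = -1/38
N = 6123
1/(N + (1578 - 1072)*(1080 + y(-9))) = 1/(6123 + (1578 - 1072)*(1080 - 1/38)) = 1/(6123 + 506*(41039/38)) = 1/(6123 + 10382867/19) = 1/(10499204/19) = 19/10499204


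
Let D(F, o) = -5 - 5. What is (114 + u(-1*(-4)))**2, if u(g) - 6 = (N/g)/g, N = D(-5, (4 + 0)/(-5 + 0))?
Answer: 912025/64 ≈ 14250.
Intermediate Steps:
D(F, o) = -10
N = -10
u(g) = 6 - 10/g**2 (u(g) = 6 + (-10/g)/g = 6 - 10/g**2)
(114 + u(-1*(-4)))**2 = (114 + (6 - 10/(-1*(-4))**2))**2 = (114 + (6 - 10/4**2))**2 = (114 + (6 - 10*1/16))**2 = (114 + (6 - 5/8))**2 = (114 + 43/8)**2 = (955/8)**2 = 912025/64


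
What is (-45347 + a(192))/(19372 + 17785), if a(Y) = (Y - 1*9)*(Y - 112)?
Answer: -30707/37157 ≈ -0.82641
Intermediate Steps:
a(Y) = (-112 + Y)*(-9 + Y) (a(Y) = (Y - 9)*(-112 + Y) = (-9 + Y)*(-112 + Y) = (-112 + Y)*(-9 + Y))
(-45347 + a(192))/(19372 + 17785) = (-45347 + (1008 + 192**2 - 121*192))/(19372 + 17785) = (-45347 + (1008 + 36864 - 23232))/37157 = (-45347 + 14640)*(1/37157) = -30707*1/37157 = -30707/37157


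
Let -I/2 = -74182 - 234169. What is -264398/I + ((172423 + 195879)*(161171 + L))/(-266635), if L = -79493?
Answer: -9275902683663721/82217168885 ≈ -1.1282e+5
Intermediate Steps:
I = 616702 (I = -2*(-74182 - 234169) = -2*(-308351) = 616702)
-264398/I + ((172423 + 195879)*(161171 + L))/(-266635) = -264398/616702 + ((172423 + 195879)*(161171 - 79493))/(-266635) = -264398*1/616702 + (368302*81678)*(-1/266635) = -132199/308351 + 30082170756*(-1/266635) = -132199/308351 - 30082170756/266635 = -9275902683663721/82217168885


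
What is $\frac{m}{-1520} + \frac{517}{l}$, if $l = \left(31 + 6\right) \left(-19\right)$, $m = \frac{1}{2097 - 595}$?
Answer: $- \frac{62122757}{84472480} \approx -0.73542$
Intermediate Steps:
$m = \frac{1}{1502} \approx 0.00066578$
$l = -703$ ($l = 37 \left(-19\right) = -703$)
$\frac{m}{-1520} + \frac{517}{l} = \frac{1}{1502 \left(-1520\right)} + \frac{517}{-703} = \frac{1}{1502} \left(- \frac{1}{1520}\right) + 517 \left(- \frac{1}{703}\right) = - \frac{1}{2283040} - \frac{517}{703} = - \frac{62122757}{84472480}$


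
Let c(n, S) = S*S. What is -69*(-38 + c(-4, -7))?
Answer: -759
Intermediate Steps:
c(n, S) = S**2
-69*(-38 + c(-4, -7)) = -69*(-38 + (-7)**2) = -69*(-38 + 49) = -69*11 = -759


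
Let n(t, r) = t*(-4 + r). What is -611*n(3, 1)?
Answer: 5499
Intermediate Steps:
-611*n(3, 1) = -1833*(-4 + 1) = -1833*(-3) = -611*(-9) = 5499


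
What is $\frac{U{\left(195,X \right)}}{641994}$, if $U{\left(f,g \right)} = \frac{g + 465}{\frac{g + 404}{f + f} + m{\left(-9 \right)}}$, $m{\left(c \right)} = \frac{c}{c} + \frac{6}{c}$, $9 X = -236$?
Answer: $\frac{51337}{97797086} \approx 0.00052493$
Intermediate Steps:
$X = - \frac{236}{9}$ ($X = \frac{1}{9} \left(-236\right) = - \frac{236}{9} \approx -26.222$)
$m{\left(c \right)} = 1 + \frac{6}{c}$
$U{\left(f,g \right)} = \frac{465 + g}{\frac{1}{3} + \frac{404 + g}{2 f}}$ ($U{\left(f,g \right)} = \frac{g + 465}{\frac{g + 404}{f + f} + \frac{6 - 9}{-9}} = \frac{465 + g}{\frac{404 + g}{2 f} - - \frac{1}{3}} = \frac{465 + g}{\left(404 + g\right) \frac{1}{2 f} + \frac{1}{3}} = \frac{465 + g}{\frac{404 + g}{2 f} + \frac{1}{3}} = \frac{465 + g}{\frac{1}{3} + \frac{404 + g}{2 f}}$)
$\frac{U{\left(195,X \right)}}{641994} = \frac{6 \cdot 195 \frac{1}{1212 + 2 \cdot 195 + 3 \left(- \frac{236}{9}\right)} \left(465 - \frac{236}{9}\right)}{641994} = 6 \cdot 195 \frac{1}{1212 + 390 - \frac{236}{3}} \cdot \frac{3949}{9} \cdot \frac{1}{641994} = 6 \cdot 195 \frac{1}{\frac{4570}{3}} \cdot \frac{3949}{9} \cdot \frac{1}{641994} = 6 \cdot 195 \cdot \frac{3}{4570} \cdot \frac{3949}{9} \cdot \frac{1}{641994} = \frac{154011}{457} \cdot \frac{1}{641994} = \frac{51337}{97797086}$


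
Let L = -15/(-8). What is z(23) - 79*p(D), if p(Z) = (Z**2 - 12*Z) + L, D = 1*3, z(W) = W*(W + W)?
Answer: 24343/8 ≈ 3042.9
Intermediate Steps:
z(W) = 2*W**2 (z(W) = W*(2*W) = 2*W**2)
L = 15/8 (L = -15*(-1/8) = 15/8 ≈ 1.8750)
D = 3
p(Z) = 15/8 + Z**2 - 12*Z (p(Z) = (Z**2 - 12*Z) + 15/8 = 15/8 + Z**2 - 12*Z)
z(23) - 79*p(D) = 2*23**2 - 79*(15/8 + 3**2 - 12*3) = 2*529 - 79*(15/8 + 9 - 36) = 1058 - 79*(-201/8) = 1058 + 15879/8 = 24343/8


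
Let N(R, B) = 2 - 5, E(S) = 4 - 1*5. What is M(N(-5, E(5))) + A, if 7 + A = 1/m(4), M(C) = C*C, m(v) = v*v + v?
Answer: 41/20 ≈ 2.0500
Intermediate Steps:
m(v) = v + v**2 (m(v) = v**2 + v = v + v**2)
E(S) = -1 (E(S) = 4 - 5 = -1)
N(R, B) = -3
M(C) = C**2
A = -139/20 (A = -7 + 1/(4*(1 + 4)) = -7 + 1/(4*5) = -7 + 1/20 = -139/20 ≈ -6.9500)
M(N(-5, E(5))) + A = (-3)**2 - 139/20 = 9 - 139/20 = 41/20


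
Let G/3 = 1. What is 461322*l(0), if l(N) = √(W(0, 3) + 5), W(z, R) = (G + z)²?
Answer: 461322*√14 ≈ 1.7261e+6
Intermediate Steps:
G = 3 (G = 3*1 = 3)
W(z, R) = (3 + z)²
l(N) = √14 (l(N) = √((3 + 0)² + 5) = √(3² + 5) = √(9 + 5) = √14)
461322*l(0) = 461322*√14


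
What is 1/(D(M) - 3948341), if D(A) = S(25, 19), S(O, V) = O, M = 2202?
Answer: -1/3948316 ≈ -2.5327e-7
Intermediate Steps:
D(A) = 25
1/(D(M) - 3948341) = 1/(25 - 3948341) = 1/(-3948316) = -1/3948316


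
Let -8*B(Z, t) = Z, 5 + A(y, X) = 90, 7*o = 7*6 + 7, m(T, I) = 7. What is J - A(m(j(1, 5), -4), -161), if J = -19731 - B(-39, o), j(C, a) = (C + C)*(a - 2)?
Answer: -158567/8 ≈ -19821.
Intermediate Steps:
j(C, a) = 2*C*(-2 + a) (j(C, a) = (2*C)*(-2 + a) = 2*C*(-2 + a))
o = 7 (o = (7*6 + 7)/7 = (42 + 7)/7 = (⅐)*49 = 7)
A(y, X) = 85 (A(y, X) = -5 + 90 = 85)
B(Z, t) = -Z/8
J = -157887/8 (J = -19731 - (-1)*(-39)/8 = -19731 - 1*39/8 = -19731 - 39/8 = -157887/8 ≈ -19736.)
J - A(m(j(1, 5), -4), -161) = -157887/8 - 1*85 = -157887/8 - 85 = -158567/8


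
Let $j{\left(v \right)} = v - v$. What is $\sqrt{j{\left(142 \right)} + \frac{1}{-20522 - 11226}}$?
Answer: $\frac{i \sqrt{7937}}{15874} \approx 0.0056123 i$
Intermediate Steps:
$j{\left(v \right)} = 0$
$\sqrt{j{\left(142 \right)} + \frac{1}{-20522 - 11226}} = \sqrt{0 + \frac{1}{-20522 - 11226}} = \sqrt{0 + \frac{1}{-31748}} = \sqrt{0 - \frac{1}{31748}} = \sqrt{- \frac{1}{31748}} = \frac{i \sqrt{7937}}{15874}$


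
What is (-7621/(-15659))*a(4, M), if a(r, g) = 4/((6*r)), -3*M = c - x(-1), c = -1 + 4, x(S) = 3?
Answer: 7621/93954 ≈ 0.081114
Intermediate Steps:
c = 3
M = 0 (M = -(3 - 1*3)/3 = -(3 - 3)/3 = -⅓*0 = 0)
a(r, g) = 2/(3*r) (a(r, g) = 4*(1/(6*r)) = 2/(3*r))
(-7621/(-15659))*a(4, M) = (-7621/(-15659))*((⅔)/4) = (-7621*(-1/15659))*((⅔)*(¼)) = (7621/15659)*(⅙) = 7621/93954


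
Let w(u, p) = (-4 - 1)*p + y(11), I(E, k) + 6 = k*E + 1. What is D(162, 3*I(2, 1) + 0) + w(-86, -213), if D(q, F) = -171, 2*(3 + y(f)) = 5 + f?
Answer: 899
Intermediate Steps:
y(f) = -½ + f/2 (y(f) = -3 + (5 + f)/2 = -3 + (5/2 + f/2) = -½ + f/2)
I(E, k) = -5 + E*k (I(E, k) = -6 + (k*E + 1) = -6 + (E*k + 1) = -6 + (1 + E*k) = -5 + E*k)
w(u, p) = 5 - 5*p (w(u, p) = (-4 - 1)*p + (-½ + (½)*11) = -5*p + (-½ + 11/2) = -5*p + 5 = 5 - 5*p)
D(162, 3*I(2, 1) + 0) + w(-86, -213) = -171 + (5 - 5*(-213)) = -171 + (5 + 1065) = -171 + 1070 = 899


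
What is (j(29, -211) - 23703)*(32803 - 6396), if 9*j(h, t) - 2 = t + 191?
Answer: -625977935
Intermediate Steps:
j(h, t) = 193/9 + t/9 (j(h, t) = 2/9 + (t + 191)/9 = 2/9 + (191 + t)/9 = 2/9 + (191/9 + t/9) = 193/9 + t/9)
(j(29, -211) - 23703)*(32803 - 6396) = ((193/9 + (1/9)*(-211)) - 23703)*(32803 - 6396) = ((193/9 - 211/9) - 23703)*26407 = (-2 - 23703)*26407 = -23705*26407 = -625977935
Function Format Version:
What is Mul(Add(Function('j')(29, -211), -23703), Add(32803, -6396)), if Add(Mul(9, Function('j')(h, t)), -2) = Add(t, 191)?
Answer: -625977935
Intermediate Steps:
Function('j')(h, t) = Add(Rational(193, 9), Mul(Rational(1, 9), t)) (Function('j')(h, t) = Add(Rational(2, 9), Mul(Rational(1, 9), Add(t, 191))) = Add(Rational(2, 9), Mul(Rational(1, 9), Add(191, t))) = Add(Rational(2, 9), Add(Rational(191, 9), Mul(Rational(1, 9), t))) = Add(Rational(193, 9), Mul(Rational(1, 9), t)))
Mul(Add(Function('j')(29, -211), -23703), Add(32803, -6396)) = Mul(Add(Add(Rational(193, 9), Mul(Rational(1, 9), -211)), -23703), Add(32803, -6396)) = Mul(Add(Add(Rational(193, 9), Rational(-211, 9)), -23703), 26407) = Mul(Add(-2, -23703), 26407) = Mul(-23705, 26407) = -625977935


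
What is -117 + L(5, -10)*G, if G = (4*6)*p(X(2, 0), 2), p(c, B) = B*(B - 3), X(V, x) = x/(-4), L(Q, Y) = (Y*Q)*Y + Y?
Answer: -23637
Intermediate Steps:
L(Q, Y) = Y + Q*Y² (L(Q, Y) = (Q*Y)*Y + Y = Q*Y² + Y = Y + Q*Y²)
X(V, x) = -x/4 (X(V, x) = x*(-¼) = -x/4)
p(c, B) = B*(-3 + B)
G = -48 (G = (4*6)*(2*(-3 + 2)) = 24*(2*(-1)) = 24*(-2) = -48)
-117 + L(5, -10)*G = -117 - 10*(1 + 5*(-10))*(-48) = -117 - 10*(1 - 50)*(-48) = -117 - 10*(-49)*(-48) = -117 + 490*(-48) = -117 - 23520 = -23637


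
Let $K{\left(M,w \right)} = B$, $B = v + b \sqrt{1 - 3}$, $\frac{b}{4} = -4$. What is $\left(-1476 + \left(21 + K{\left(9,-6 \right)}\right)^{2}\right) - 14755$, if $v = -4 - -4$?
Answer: $-16302 - 672 i \sqrt{2} \approx -16302.0 - 950.35 i$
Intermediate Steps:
$v = 0$ ($v = -4 + 4 = 0$)
$b = -16$ ($b = 4 \left(-4\right) = -16$)
$B = - 16 i \sqrt{2}$ ($B = 0 - 16 \sqrt{1 - 3} = 0 - 16 \sqrt{-2} = 0 - 16 i \sqrt{2} = - 16 i \sqrt{2} \approx - 22.627 i$)
$K{\left(M,w \right)} = - 16 i \sqrt{2}$
$\left(-1476 + \left(21 + K{\left(9,-6 \right)}\right)^{2}\right) - 14755 = \left(-1476 + \left(21 - 16 i \sqrt{2}\right)^{2}\right) - 14755 = -16231 + \left(21 - 16 i \sqrt{2}\right)^{2}$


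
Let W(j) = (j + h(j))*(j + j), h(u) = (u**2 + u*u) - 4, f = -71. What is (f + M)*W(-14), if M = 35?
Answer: 376992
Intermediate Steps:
h(u) = -4 + 2*u**2 (h(u) = (u**2 + u**2) - 4 = 2*u**2 - 4 = -4 + 2*u**2)
W(j) = 2*j*(-4 + j + 2*j**2) (W(j) = (j + (-4 + 2*j**2))*(j + j) = (-4 + j + 2*j**2)*(2*j) = 2*j*(-4 + j + 2*j**2))
(f + M)*W(-14) = (-71 + 35)*(2*(-14)*(-4 - 14 + 2*(-14)**2)) = -72*(-14)*(-4 - 14 + 2*196) = -72*(-14)*(-4 - 14 + 392) = -72*(-14)*374 = -36*(-10472) = 376992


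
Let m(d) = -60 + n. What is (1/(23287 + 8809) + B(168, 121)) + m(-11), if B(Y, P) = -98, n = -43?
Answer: -6451295/32096 ≈ -201.00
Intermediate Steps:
m(d) = -103 (m(d) = -60 - 43 = -103)
(1/(23287 + 8809) + B(168, 121)) + m(-11) = (1/(23287 + 8809) - 98) - 103 = (1/32096 - 98) - 103 = -3145407/32096 - 103 = -6451295/32096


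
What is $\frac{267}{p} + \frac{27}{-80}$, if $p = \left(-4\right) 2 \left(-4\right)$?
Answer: $\frac{1281}{160} \approx 8.0063$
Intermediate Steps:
$p = 32$ ($p = \left(-8\right) \left(-4\right) = 32$)
$\frac{267}{p} + \frac{27}{-80} = \frac{267}{32} + \frac{27}{-80} = 267 \cdot \frac{1}{32} + 27 \left(- \frac{1}{80}\right) = \frac{267}{32} - \frac{27}{80} = \frac{1281}{160}$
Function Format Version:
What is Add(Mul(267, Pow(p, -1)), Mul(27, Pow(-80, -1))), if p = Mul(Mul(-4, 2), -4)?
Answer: Rational(1281, 160) ≈ 8.0063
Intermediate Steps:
p = 32 (p = Mul(-8, -4) = 32)
Add(Mul(267, Pow(p, -1)), Mul(27, Pow(-80, -1))) = Add(Mul(267, Pow(32, -1)), Mul(27, Pow(-80, -1))) = Add(Mul(267, Rational(1, 32)), Mul(27, Rational(-1, 80))) = Add(Rational(267, 32), Rational(-27, 80)) = Rational(1281, 160)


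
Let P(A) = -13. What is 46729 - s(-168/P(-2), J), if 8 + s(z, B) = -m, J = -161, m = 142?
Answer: 46879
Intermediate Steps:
s(z, B) = -150 (s(z, B) = -8 - 1*142 = -8 - 142 = -150)
46729 - s(-168/P(-2), J) = 46729 - 1*(-150) = 46729 + 150 = 46879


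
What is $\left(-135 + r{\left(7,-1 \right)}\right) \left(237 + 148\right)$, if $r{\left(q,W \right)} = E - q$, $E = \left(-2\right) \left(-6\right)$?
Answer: $-50050$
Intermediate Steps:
$E = 12$
$r{\left(q,W \right)} = 12 - q$
$\left(-135 + r{\left(7,-1 \right)}\right) \left(237 + 148\right) = \left(-135 + \left(12 - 7\right)\right) \left(237 + 148\right) = \left(-135 + \left(12 - 7\right)\right) 385 = \left(-135 + 5\right) 385 = \left(-130\right) 385 = -50050$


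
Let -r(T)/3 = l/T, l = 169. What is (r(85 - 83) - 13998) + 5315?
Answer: -17873/2 ≈ -8936.5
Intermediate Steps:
r(T) = -507/T
(r(85 - 83) - 13998) + 5315 = (-507/(85 - 83) - 13998) + 5315 = (-507/2 - 13998) + 5315 = -28503/2 + 5315 = -17873/2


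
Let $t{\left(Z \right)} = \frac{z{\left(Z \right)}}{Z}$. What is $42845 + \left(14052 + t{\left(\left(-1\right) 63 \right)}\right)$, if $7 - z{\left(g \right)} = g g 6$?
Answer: $\frac{515474}{9} \approx 57275.0$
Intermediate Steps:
$z{\left(g \right)} = 7 - 6 g^{2}$ ($z{\left(g \right)} = 7 - g g 6 = 7 - g^{2} \cdot 6 = 7 - 6 g^{2}$)
$t{\left(Z \right)} = \frac{7 - 6 Z^{2}}{Z}$
$42845 + \left(14052 + t{\left(\left(-1\right) 63 \right)}\right) = 42845 + \left(14052 - \left(\frac{1}{9} + 6 \left(-1\right) 63\right)\right) = 42845 + \left(14052 + \left(\left(-6\right) \left(-63\right) + \frac{7}{-63}\right)\right) = 42845 + \left(14052 + \left(378 + 7 \left(- \frac{1}{63}\right)\right)\right) = 42845 + \left(14052 + \left(378 - \frac{1}{9}\right)\right) = 42845 + \left(14052 + \frac{3401}{9}\right) = 42845 + \frac{129869}{9} = \frac{515474}{9}$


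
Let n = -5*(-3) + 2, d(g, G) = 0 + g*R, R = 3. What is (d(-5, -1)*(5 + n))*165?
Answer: -54450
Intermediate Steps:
d(g, G) = 3*g (d(g, G) = 0 + g*3 = 0 + 3*g = 3*g)
n = 17 (n = 15 + 2 = 17)
(d(-5, -1)*(5 + n))*165 = ((3*(-5))*(5 + 17))*165 = -15*22*165 = -330*165 = -54450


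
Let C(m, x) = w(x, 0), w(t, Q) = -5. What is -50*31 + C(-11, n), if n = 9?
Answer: -1555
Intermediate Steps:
C(m, x) = -5
-50*31 + C(-11, n) = -50*31 - 5 = -1550 - 5 = -1555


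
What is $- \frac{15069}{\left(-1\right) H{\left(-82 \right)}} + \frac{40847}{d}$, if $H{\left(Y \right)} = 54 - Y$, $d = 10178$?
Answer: $\frac{79463737}{692104} \approx 114.81$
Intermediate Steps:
$- \frac{15069}{\left(-1\right) H{\left(-82 \right)}} + \frac{40847}{d} = - \frac{15069}{\left(-1\right) \left(54 - -82\right)} + \frac{40847}{10178} = - \frac{15069}{\left(-1\right) \left(54 + 82\right)} + 40847 \cdot \frac{1}{10178} = - \frac{15069}{\left(-1\right) 136} + \frac{40847}{10178} = - \frac{15069}{-136} + \frac{40847}{10178} = \left(-15069\right) \left(- \frac{1}{136}\right) + \frac{40847}{10178} = \frac{15069}{136} + \frac{40847}{10178} = \frac{79463737}{692104}$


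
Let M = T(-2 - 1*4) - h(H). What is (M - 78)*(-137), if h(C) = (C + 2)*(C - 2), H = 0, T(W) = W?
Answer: 10960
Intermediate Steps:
h(C) = (-2 + C)*(2 + C) (h(C) = (2 + C)*(-2 + C) = (-2 + C)*(2 + C))
M = -2 (M = (-2 - 1*4) - (-4 + 0**2) = (-2 - 4) - (-4 + 0) = -6 - 1*(-4) = -6 + 4 = -2)
(M - 78)*(-137) = (-2 - 78)*(-137) = -80*(-137) = 10960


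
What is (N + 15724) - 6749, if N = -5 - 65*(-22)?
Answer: 10400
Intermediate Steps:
N = 1425 (N = -5 + 1430 = 1425)
(N + 15724) - 6749 = (1425 + 15724) - 6749 = 17149 - 6749 = 10400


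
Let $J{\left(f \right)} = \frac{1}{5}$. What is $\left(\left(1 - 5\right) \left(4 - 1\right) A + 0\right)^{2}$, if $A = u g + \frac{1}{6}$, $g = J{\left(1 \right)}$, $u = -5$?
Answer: $100$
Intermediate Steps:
$J{\left(f \right)} = \frac{1}{5}$
$g = \frac{1}{5} \approx 0.2$
$A = - \frac{5}{6}$ ($A = \left(-5\right) \frac{1}{5} + \frac{1}{6} = -1 + \frac{1}{6} = - \frac{5}{6} \approx -0.83333$)
$\left(\left(1 - 5\right) \left(4 - 1\right) A + 0\right)^{2} = \left(\left(1 - 5\right) \left(4 - 1\right) \left(- \frac{5}{6}\right) + 0\right)^{2} = \left(\left(-4\right) 3 \left(- \frac{5}{6}\right) + 0\right)^{2} = \left(\left(-12\right) \left(- \frac{5}{6}\right) + 0\right)^{2} = \left(10 + 0\right)^{2} = 10^{2} = 100$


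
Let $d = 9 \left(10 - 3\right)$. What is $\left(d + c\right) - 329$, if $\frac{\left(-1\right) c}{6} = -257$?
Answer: $1276$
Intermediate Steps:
$c = 1542$ ($c = \left(-6\right) \left(-257\right) = 1542$)
$d = 63$ ($d = 9 \cdot 7 = 63$)
$\left(d + c\right) - 329 = \left(63 + 1542\right) - 329 = 1605 - 329 = 1276$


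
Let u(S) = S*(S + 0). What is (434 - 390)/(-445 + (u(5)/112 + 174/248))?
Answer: -152768/1541829 ≈ -0.099082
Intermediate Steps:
u(S) = S² (u(S) = S*S = S²)
(434 - 390)/(-445 + (u(5)/112 + 174/248)) = (434 - 390)/(-445 + (5²/112 + 174/248)) = 44/(-445 + (25*(1/112) + 174*(1/248))) = 44/(-445 + (25/112 + 87/124)) = 44/(-445 + 3211/3472) = 44/(-1541829/3472) = 44*(-3472/1541829) = -152768/1541829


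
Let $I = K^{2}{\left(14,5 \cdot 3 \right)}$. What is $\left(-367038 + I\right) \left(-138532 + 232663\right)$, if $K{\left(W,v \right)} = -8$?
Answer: $-34543629594$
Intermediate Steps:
$I = 64$ ($I = \left(-8\right)^{2} = 64$)
$\left(-367038 + I\right) \left(-138532 + 232663\right) = \left(-367038 + 64\right) \left(-138532 + 232663\right) = \left(-366974\right) 94131 = -34543629594$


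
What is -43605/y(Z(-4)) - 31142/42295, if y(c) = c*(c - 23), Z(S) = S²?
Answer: 1840785571/4737040 ≈ 388.59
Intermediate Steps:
y(c) = c*(-23 + c)
-43605/y(Z(-4)) - 31142/42295 = -43605*1/(16*(-23 + (-4)²)) - 31142/42295 = -43605*1/(16*(-23 + 16)) - 31142*1/42295 = -43605/(16*(-7)) - 31142/42295 = -43605/(-112) - 31142/42295 = -43605*(-1/112) - 31142/42295 = 43605/112 - 31142/42295 = 1840785571/4737040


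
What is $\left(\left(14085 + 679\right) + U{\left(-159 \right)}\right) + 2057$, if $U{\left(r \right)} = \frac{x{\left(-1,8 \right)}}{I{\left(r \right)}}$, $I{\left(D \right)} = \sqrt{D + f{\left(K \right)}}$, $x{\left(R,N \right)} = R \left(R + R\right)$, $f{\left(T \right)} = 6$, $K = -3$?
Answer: $16821 - \frac{2 i \sqrt{17}}{51} \approx 16821.0 - 0.16169 i$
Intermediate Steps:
$x{\left(R,N \right)} = 2 R^{2}$ ($x{\left(R,N \right)} = R 2 R = 2 R^{2}$)
$I{\left(D \right)} = \sqrt{6 + D}$ ($I{\left(D \right)} = \sqrt{D + 6} = \sqrt{6 + D}$)
$U{\left(r \right)} = \frac{2}{\sqrt{6 + r}}$ ($U{\left(r \right)} = \frac{2 \left(-1\right)^{2}}{\sqrt{6 + r}} = \frac{2 \cdot 1}{\sqrt{6 + r}} = \frac{2}{\sqrt{6 + r}}$)
$\left(\left(14085 + 679\right) + U{\left(-159 \right)}\right) + 2057 = \left(\left(14085 + 679\right) + \frac{2}{\sqrt{6 - 159}}\right) + 2057 = \left(14764 + \frac{2}{3 i \sqrt{17}}\right) + 2057 = \left(14764 + 2 \left(- \frac{i \sqrt{17}}{51}\right)\right) + 2057 = \left(14764 - \frac{2 i \sqrt{17}}{51}\right) + 2057 = 16821 - \frac{2 i \sqrt{17}}{51}$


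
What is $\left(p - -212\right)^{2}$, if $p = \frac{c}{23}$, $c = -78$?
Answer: $\frac{23020804}{529} \approx 43518.0$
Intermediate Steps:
$p = - \frac{78}{23} \approx -3.3913$
$\left(p - -212\right)^{2} = \left(- \frac{78}{23} - -212\right)^{2} = \left(- \frac{78}{23} + 212\right)^{2} = \left(\frac{4798}{23}\right)^{2} = \frac{23020804}{529}$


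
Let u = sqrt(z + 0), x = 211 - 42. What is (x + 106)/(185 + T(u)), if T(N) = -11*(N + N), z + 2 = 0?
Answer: 50875/35193 + 6050*I*sqrt(2)/35193 ≈ 1.4456 + 0.24312*I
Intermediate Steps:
z = -2 (z = -2 + 0 = -2)
x = 169
u = I*sqrt(2) (u = sqrt(-2 + 0) = sqrt(-2) = I*sqrt(2) ≈ 1.4142*I)
T(N) = -22*N
(x + 106)/(185 + T(u)) = (169 + 106)/(185 - 22*I*sqrt(2)) = 275/(185 - 22*I*sqrt(2))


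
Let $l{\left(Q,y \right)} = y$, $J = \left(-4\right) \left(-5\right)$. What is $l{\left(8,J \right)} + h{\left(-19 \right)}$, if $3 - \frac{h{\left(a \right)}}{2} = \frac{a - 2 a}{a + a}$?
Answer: $27$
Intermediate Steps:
$J = 20$
$h{\left(a \right)} = 7$ ($h{\left(a \right)} = 6 - 2 \frac{a - 2 a}{a + a} = 6 - 2 \frac{\left(-1\right) a}{2 a} = 6 - 2 - a \frac{1}{2 a} = 6 - -1 = 6 + 1 = 7$)
$l{\left(8,J \right)} + h{\left(-19 \right)} = 20 + 7 = 27$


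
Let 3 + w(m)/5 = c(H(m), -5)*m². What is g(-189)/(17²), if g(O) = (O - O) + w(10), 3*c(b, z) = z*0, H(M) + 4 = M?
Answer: -15/289 ≈ -0.051903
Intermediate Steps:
H(M) = -4 + M
c(b, z) = 0 (c(b, z) = (z*0)/3 = (⅓)*0 = 0)
w(m) = -15 (w(m) = -15 + 5*(0*m²) = -15 + 5*0 = -15 + 0 = -15)
g(O) = -15 (g(O) = (O - O) - 15 = 0 - 15 = -15)
g(-189)/(17²) = -15/(17²) = -15/289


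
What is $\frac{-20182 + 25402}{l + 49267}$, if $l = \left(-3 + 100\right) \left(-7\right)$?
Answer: $\frac{435}{4049} \approx 0.10743$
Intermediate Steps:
$l = -679$ ($l = 97 \left(-7\right) = -679$)
$\frac{-20182 + 25402}{l + 49267} = \frac{-20182 + 25402}{-679 + 49267} = \frac{5220}{48588} = 5220 \cdot \frac{1}{48588} = \frac{435}{4049}$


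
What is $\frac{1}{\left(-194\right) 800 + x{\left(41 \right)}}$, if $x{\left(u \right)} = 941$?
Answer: $- \frac{1}{154259} \approx -6.4826 \cdot 10^{-6}$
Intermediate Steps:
$\frac{1}{\left(-194\right) 800 + x{\left(41 \right)}} = \frac{1}{\left(-194\right) 800 + 941} = \frac{1}{-155200 + 941} = \frac{1}{-154259} = - \frac{1}{154259}$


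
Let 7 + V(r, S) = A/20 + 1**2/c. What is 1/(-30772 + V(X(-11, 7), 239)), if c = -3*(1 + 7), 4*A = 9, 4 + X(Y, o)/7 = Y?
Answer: -240/7386943 ≈ -3.2490e-5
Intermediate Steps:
X(Y, o) = -28 + 7*Y
A = 9/4 (A = (1/4)*9 = 9/4 ≈ 2.2500)
c = -24 (c = -3*8 = -24)
V(r, S) = -1663/240 (V(r, S) = -7 + ((9/4)/20 + 1**2/(-24)) = -7 + ((9/4)*(1/20) + 1*(-1/24)) = -7 + (9/80 - 1/24) = -7 + 17/240 = -1663/240)
1/(-30772 + V(X(-11, 7), 239)) = 1/(-30772 - 1663/240) = 1/(-7386943/240) = -240/7386943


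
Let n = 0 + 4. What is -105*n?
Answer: -420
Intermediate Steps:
n = 4
-105*n = -105*4 = -420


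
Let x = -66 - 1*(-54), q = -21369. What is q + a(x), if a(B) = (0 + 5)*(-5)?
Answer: -21394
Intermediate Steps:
x = -12 (x = -66 + 54 = -12)
a(B) = -25 (a(B) = 5*(-5) = -25)
q + a(x) = -21369 - 25 = -21394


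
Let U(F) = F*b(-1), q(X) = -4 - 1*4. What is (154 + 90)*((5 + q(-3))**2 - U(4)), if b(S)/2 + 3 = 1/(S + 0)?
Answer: 10004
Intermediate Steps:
q(X) = -8 (q(X) = -4 - 4 = -8)
b(S) = -6 + 2/S (b(S) = -6 + 2/(S + 0) = -6 + 2/S)
U(F) = -8*F (U(F) = F*(-6 + 2/(-1)) = F*(-6 + 2*(-1)) = F*(-6 - 2) = F*(-8) = -8*F)
(154 + 90)*((5 + q(-3))**2 - U(4)) = (154 + 90)*((5 - 8)**2 - (-8)*4) = 244*((-3)**2 - 1*(-32)) = 244*(9 + 32) = 244*41 = 10004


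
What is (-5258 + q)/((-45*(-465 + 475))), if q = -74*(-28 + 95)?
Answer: 5108/225 ≈ 22.702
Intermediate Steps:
q = -4958 (q = -74*67 = -4958)
(-5258 + q)/((-45*(-465 + 475))) = (-5258 - 4958)/((-45*(-465 + 475))) = -10216/((-45*10)) = -10216/(-450) = -10216*(-1/450) = 5108/225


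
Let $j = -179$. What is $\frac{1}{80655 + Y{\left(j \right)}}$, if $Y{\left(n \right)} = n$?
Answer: $\frac{1}{80476} \approx 1.2426 \cdot 10^{-5}$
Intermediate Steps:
$\frac{1}{80655 + Y{\left(j \right)}} = \frac{1}{80655 - 179} = \frac{1}{80476}$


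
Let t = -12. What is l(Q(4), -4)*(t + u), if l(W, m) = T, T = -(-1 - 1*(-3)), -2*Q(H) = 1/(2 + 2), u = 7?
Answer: 10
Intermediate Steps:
Q(H) = -1/8 (Q(H) = -1/(2*(2 + 2)) = -1/2/4 = -1/2*1/4 = -1/8)
T = -2 (T = -(-1 + 3) = -1*2 = -2)
l(W, m) = -2
l(Q(4), -4)*(t + u) = -2*(-12 + 7) = -2*(-5) = 10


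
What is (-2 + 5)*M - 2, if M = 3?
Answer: 7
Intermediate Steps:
(-2 + 5)*M - 2 = (-2 + 5)*3 - 2 = 3*3 - 2 = 9 - 2 = 7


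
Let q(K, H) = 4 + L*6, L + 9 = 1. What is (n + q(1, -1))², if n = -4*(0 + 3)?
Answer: 3136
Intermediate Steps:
L = -8 (L = -9 + 1 = -8)
q(K, H) = -44 (q(K, H) = 4 - 8*6 = 4 - 48 = -44)
n = -12 (n = -4*3 = -12)
(n + q(1, -1))² = (-12 - 44)² = (-56)² = 3136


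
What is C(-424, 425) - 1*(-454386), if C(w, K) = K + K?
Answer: 455236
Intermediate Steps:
C(w, K) = 2*K
C(-424, 425) - 1*(-454386) = 2*425 - 1*(-454386) = 850 + 454386 = 455236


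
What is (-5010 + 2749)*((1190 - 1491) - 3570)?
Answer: 8752331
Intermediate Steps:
(-5010 + 2749)*((1190 - 1491) - 3570) = -2261*(-301 - 3570) = -2261*(-3871) = 8752331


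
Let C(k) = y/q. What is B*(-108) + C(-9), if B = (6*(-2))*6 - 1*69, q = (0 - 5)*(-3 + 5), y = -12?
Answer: 76146/5 ≈ 15229.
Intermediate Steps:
q = -10 (q = -5*2 = -10)
C(k) = 6/5 (C(k) = -12/(-10) = -12*(-⅒) = 6/5)
B = -141 (B = -12*6 - 69 = -72 - 69 = -141)
B*(-108) + C(-9) = -141*(-108) + 6/5 = 15228 + 6/5 = 76146/5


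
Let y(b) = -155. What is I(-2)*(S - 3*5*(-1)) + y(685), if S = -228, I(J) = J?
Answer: 271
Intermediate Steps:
I(-2)*(S - 3*5*(-1)) + y(685) = -2*(-228 - 3*5*(-1)) - 155 = -2*(-228 - 15*(-1)) - 155 = -2*(-228 + 15) - 155 = -2*(-213) - 155 = 426 - 155 = 271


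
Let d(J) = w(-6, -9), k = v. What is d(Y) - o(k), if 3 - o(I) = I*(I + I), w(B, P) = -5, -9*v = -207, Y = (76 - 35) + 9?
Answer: 1050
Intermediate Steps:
Y = 50 (Y = 41 + 9 = 50)
v = 23 (v = -⅑*(-207) = 23)
k = 23
o(I) = 3 - 2*I² (o(I) = 3 - I*(I + I) = 3 - I*2*I = 3 - 2*I²)
d(J) = -5
d(Y) - o(k) = -5 - (3 - 2*23²) = -5 - (3 - 2*529) = -5 - (3 - 1058) = -5 - 1*(-1055) = -5 + 1055 = 1050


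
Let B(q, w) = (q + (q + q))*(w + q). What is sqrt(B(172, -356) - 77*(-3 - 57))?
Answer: 6*I*sqrt(2509) ≈ 300.54*I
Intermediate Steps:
B(q, w) = 3*q*(q + w) (B(q, w) = (q + 2*q)*(q + w) = (3*q)*(q + w) = 3*q*(q + w))
sqrt(B(172, -356) - 77*(-3 - 57)) = sqrt(3*172*(172 - 356) - 77*(-3 - 57)) = sqrt(3*172*(-184) - 77*(-60)) = sqrt(-94944 + 4620) = sqrt(-90324) = 6*I*sqrt(2509)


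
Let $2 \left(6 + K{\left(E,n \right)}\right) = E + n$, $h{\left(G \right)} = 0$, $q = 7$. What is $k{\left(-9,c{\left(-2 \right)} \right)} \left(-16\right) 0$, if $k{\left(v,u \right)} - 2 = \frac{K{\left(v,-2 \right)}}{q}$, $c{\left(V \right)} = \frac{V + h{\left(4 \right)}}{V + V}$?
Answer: $0$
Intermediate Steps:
$c{\left(V \right)} = \frac{1}{2}$ ($c{\left(V \right)} = \frac{V + 0}{V + V} = \frac{V}{2 V} = V \frac{1}{2 V} = \frac{1}{2}$)
$K{\left(E,n \right)} = -6 + \frac{E}{2} + \frac{n}{2}$ ($K{\left(E,n \right)} = -6 + \frac{E + n}{2} = -6 + \left(\frac{E}{2} + \frac{n}{2}\right) = -6 + \frac{E}{2} + \frac{n}{2}$)
$k{\left(v,u \right)} = 1 + \frac{v}{14}$ ($k{\left(v,u \right)} = 2 + \frac{-6 + \frac{v}{2} + \frac{1}{2} \left(-2\right)}{7} = 2 + \left(-6 + \frac{v}{2} - 1\right) \frac{1}{7} = 2 + \left(-7 + \frac{v}{2}\right) \frac{1}{7} = 2 + \left(-1 + \frac{v}{14}\right) = 1 + \frac{v}{14}$)
$k{\left(-9,c{\left(-2 \right)} \right)} \left(-16\right) 0 = \left(1 + \frac{1}{14} \left(-9\right)\right) \left(-16\right) 0 = \left(1 - \frac{9}{14}\right) \left(-16\right) 0 = \frac{5}{14} \left(-16\right) 0 = \left(- \frac{40}{7}\right) 0 = 0$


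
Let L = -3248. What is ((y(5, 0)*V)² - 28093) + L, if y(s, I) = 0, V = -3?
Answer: -31341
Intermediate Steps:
((y(5, 0)*V)² - 28093) + L = ((0*(-3))² - 28093) - 3248 = (0² - 28093) - 3248 = (0 - 28093) - 3248 = -28093 - 3248 = -31341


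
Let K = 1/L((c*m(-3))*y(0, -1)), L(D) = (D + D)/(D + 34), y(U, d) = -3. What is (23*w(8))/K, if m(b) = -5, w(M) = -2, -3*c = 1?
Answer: 460/29 ≈ 15.862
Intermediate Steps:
c = -⅓ (c = -⅓*1 = -⅓ ≈ -0.33333)
L(D) = 2*D/(34 + D) (L(D) = (2*D)/(34 + D) = 2*D/(34 + D))
K = -29/10 (K = 1/(2*(-⅓*(-5)*(-3))/(34 - ⅓*(-5)*(-3))) = 1/(2*((5/3)*(-3))/(34 + (5/3)*(-3))) = 1/(2*(-5)/(34 - 5)) = 1/(2*(-5)/29) = 1/(2*(-5)*(1/29)) = 1/(-10/29) = -29/10 ≈ -2.9000)
(23*w(8))/K = (23*(-2))/(-29/10) = -46*(-10/29) = 460/29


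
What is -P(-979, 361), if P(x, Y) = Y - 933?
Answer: 572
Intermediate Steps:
P(x, Y) = -933 + Y
-P(-979, 361) = -(-933 + 361) = -1*(-572) = 572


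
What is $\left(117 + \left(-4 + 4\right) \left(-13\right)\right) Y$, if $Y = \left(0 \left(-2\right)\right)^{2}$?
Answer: $0$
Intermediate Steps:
$Y = 0$ ($Y = 0^{2} = 0$)
$\left(117 + \left(-4 + 4\right) \left(-13\right)\right) Y = \left(117 + \left(-4 + 4\right) \left(-13\right)\right) 0 = \left(117 + 0 \left(-13\right)\right) 0 = \left(117 + 0\right) 0 = 117 \cdot 0 = 0$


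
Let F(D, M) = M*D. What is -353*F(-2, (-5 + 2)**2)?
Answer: 6354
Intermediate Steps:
F(D, M) = D*M
-353*F(-2, (-5 + 2)**2) = -(-706)*(-5 + 2)**2 = -(-706)*(-3)**2 = -(-706)*9 = -353*(-18) = 6354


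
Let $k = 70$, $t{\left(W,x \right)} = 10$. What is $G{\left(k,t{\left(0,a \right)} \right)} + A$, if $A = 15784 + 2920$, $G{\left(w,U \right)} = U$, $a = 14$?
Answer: $18714$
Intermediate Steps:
$A = 18704$
$G{\left(k,t{\left(0,a \right)} \right)} + A = 10 + 18704 = 18714$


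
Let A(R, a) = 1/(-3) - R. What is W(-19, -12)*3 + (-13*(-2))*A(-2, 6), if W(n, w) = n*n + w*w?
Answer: 4675/3 ≈ 1558.3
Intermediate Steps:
W(n, w) = n² + w²
A(R, a) = -⅓ - R
W(-19, -12)*3 + (-13*(-2))*A(-2, 6) = ((-19)² + (-12)²)*3 + (-13*(-2))*(-⅓ - 1*(-2)) = (361 + 144)*3 + 26*(-⅓ + 2) = 505*3 + 26*(5/3) = 1515 + 130/3 = 4675/3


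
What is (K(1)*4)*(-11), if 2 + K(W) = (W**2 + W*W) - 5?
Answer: 220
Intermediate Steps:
K(W) = -7 + 2*W**2 (K(W) = -2 + ((W**2 + W*W) - 5) = -2 + ((W**2 + W**2) - 5) = -2 + (2*W**2 - 5) = -2 + (-5 + 2*W**2) = -7 + 2*W**2)
(K(1)*4)*(-11) = ((-7 + 2*1**2)*4)*(-11) = ((-7 + 2*1)*4)*(-11) = ((-7 + 2)*4)*(-11) = -5*4*(-11) = -20*(-11) = 220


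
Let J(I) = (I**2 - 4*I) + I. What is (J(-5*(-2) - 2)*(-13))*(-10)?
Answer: 5200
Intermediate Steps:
J(I) = I**2 - 3*I
(J(-5*(-2) - 2)*(-13))*(-10) = (((-5*(-2) - 2)*(-3 + (-5*(-2) - 2)))*(-13))*(-10) = (((10 - 2)*(-3 + (10 - 2)))*(-13))*(-10) = ((8*(-3 + 8))*(-13))*(-10) = ((8*5)*(-13))*(-10) = (40*(-13))*(-10) = -520*(-10) = 5200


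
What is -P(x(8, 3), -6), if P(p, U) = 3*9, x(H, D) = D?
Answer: -27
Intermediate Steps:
P(p, U) = 27
-P(x(8, 3), -6) = -1*27 = -27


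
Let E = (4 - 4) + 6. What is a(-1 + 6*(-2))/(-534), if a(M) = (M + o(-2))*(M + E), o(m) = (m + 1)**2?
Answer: -14/89 ≈ -0.15730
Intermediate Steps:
o(m) = (1 + m)**2
E = 6 (E = 0 + 6 = 6)
a(M) = (1 + M)*(6 + M) (a(M) = (M + (1 - 2)**2)*(M + 6) = (M + (-1)**2)*(6 + M) = (M + 1)*(6 + M) = (1 + M)*(6 + M))
a(-1 + 6*(-2))/(-534) = (6 + (-1 + 6*(-2))**2 + 7*(-1 + 6*(-2)))/(-534) = (6 + (-1 - 12)**2 + 7*(-1 - 12))*(-1/534) = (6 + (-13)**2 + 7*(-13))*(-1/534) = (6 + 169 - 91)*(-1/534) = 84*(-1/534) = -14/89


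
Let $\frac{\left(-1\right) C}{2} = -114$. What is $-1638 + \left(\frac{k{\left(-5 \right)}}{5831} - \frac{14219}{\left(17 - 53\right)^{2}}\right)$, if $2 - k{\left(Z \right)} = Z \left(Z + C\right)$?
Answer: $- \frac{12459790045}{7556976} \approx -1648.8$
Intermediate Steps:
$C = 228$ ($C = \left(-2\right) \left(-114\right) = 228$)
$k{\left(Z \right)} = 2 - Z \left(228 + Z\right)$ ($k{\left(Z \right)} = 2 - Z \left(Z + 228\right) = 2 - Z \left(228 + Z\right)$)
$-1638 + \left(\frac{k{\left(-5 \right)}}{5831} - \frac{14219}{\left(17 - 53\right)^{2}}\right) = -1638 + \left(\frac{2 - \left(-5\right)^{2} - -1140}{5831} - \frac{14219}{\left(17 - 53\right)^{2}}\right) = -1638 + \left(\left(2 - 25 + 1140\right) \frac{1}{5831} - \frac{14219}{\left(-36\right)^{2}}\right) = -1638 - \left(\frac{14219}{1296} - \left(2 - 25 + 1140\right) \frac{1}{5831}\right) = -1638 + \left(1117 \cdot \frac{1}{5831} - \frac{14219}{1296}\right) = -1638 + \left(\frac{1117}{5831} - \frac{14219}{1296}\right) = -1638 - \frac{81463357}{7556976} = - \frac{12459790045}{7556976}$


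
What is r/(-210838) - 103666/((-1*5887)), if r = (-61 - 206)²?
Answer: 21437053765/1241203306 ≈ 17.271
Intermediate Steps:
r = 71289 (r = (-267)² = 71289)
r/(-210838) - 103666/((-1*5887)) = 71289/(-210838) - 103666/((-1*5887)) = 71289*(-1/210838) - 103666/(-5887) = -71289/210838 - 103666*(-1/5887) = -71289/210838 + 103666/5887 = 21437053765/1241203306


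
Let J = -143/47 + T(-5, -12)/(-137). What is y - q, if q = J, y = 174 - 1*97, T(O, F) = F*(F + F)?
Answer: 528930/6439 ≈ 82.145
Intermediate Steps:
T(O, F) = 2*F² (T(O, F) = F*(2*F) = 2*F²)
y = 77 (y = 174 - 97 = 77)
J = -33127/6439 (J = -143/47 + (2*(-12)²)/(-137) = -143*1/47 + (2*144)*(-1/137) = -143/47 + 288*(-1/137) = -143/47 - 288/137 = -33127/6439 ≈ -5.1447)
q = -33127/6439 ≈ -5.1447
y - q = 77 - 1*(-33127/6439) = 77 + 33127/6439 = 528930/6439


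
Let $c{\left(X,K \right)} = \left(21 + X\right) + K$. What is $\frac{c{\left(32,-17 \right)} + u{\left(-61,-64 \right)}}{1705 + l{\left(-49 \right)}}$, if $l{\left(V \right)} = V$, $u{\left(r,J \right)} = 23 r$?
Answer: $- \frac{1367}{1656} \approx -0.82548$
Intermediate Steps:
$c{\left(X,K \right)} = 21 + K + X$
$\frac{c{\left(32,-17 \right)} + u{\left(-61,-64 \right)}}{1705 + l{\left(-49 \right)}} = \frac{\left(21 - 17 + 32\right) + 23 \left(-61\right)}{1705 - 49} = \frac{36 - 1403}{1656} = \left(-1367\right) \frac{1}{1656} = - \frac{1367}{1656}$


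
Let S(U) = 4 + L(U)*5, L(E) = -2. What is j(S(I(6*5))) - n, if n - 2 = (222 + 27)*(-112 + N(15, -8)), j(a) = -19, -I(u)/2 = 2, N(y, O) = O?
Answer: 29859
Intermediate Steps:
I(u) = -4 (I(u) = -2*2 = -4)
S(U) = -6 (S(U) = 4 - 2*5 = 4 - 10 = -6)
n = -29878 (n = 2 + (222 + 27)*(-112 - 8) = 2 + 249*(-120) = 2 - 29880 = -29878)
j(S(I(6*5))) - n = -19 - 1*(-29878) = -19 + 29878 = 29859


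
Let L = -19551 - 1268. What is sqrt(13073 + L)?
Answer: I*sqrt(7746) ≈ 88.011*I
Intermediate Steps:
L = -20819
sqrt(13073 + L) = sqrt(13073 - 20819) = sqrt(-7746) = I*sqrt(7746)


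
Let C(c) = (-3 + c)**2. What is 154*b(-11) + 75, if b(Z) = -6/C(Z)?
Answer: 492/7 ≈ 70.286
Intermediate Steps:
b(Z) = -6/(-3 + Z)**2
154*b(-11) + 75 = 154*(-6/(-3 - 11)**2) + 75 = 154*(-6/(-14)**2) + 75 = 154*(-6*1/196) + 75 = 154*(-3/98) + 75 = -33/7 + 75 = 492/7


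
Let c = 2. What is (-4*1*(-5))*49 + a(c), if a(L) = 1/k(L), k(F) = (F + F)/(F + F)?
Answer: 981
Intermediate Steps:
k(F) = 1 (k(F) = (2*F)/((2*F)) = (2*F)*(1/(2*F)) = 1)
a(L) = 1 (a(L) = 1/1 = 1)
(-4*1*(-5))*49 + a(c) = (-4*1*(-5))*49 + 1 = -4*(-5)*49 + 1 = 20*49 + 1 = 980 + 1 = 981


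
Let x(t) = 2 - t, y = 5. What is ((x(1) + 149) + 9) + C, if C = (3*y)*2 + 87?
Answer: 276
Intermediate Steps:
C = 117 (C = (3*5)*2 + 87 = 15*2 + 87 = 30 + 87 = 117)
((x(1) + 149) + 9) + C = (((2 - 1*1) + 149) + 9) + 117 = (((2 - 1) + 149) + 9) + 117 = ((1 + 149) + 9) + 117 = (150 + 9) + 117 = 159 + 117 = 276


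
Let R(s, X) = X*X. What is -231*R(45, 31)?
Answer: -221991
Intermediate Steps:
R(s, X) = X**2
-231*R(45, 31) = -231*31**2 = -231*961 = -221991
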